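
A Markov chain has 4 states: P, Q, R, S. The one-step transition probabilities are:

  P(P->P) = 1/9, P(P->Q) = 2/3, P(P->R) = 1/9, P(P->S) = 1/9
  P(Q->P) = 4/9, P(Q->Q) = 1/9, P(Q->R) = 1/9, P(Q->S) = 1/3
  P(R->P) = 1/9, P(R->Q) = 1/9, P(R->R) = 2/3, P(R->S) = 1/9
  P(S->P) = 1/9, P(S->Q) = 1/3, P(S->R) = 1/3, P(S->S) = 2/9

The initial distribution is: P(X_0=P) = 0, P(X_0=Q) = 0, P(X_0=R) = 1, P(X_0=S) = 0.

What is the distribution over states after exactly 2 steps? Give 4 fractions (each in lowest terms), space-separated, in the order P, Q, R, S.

Answer: 4/27 16/81 41/81 4/27

Derivation:
Propagating the distribution step by step (d_{t+1} = d_t * P):
d_0 = (P=0, Q=0, R=1, S=0)
  d_1[P] = 0*1/9 + 0*4/9 + 1*1/9 + 0*1/9 = 1/9
  d_1[Q] = 0*2/3 + 0*1/9 + 1*1/9 + 0*1/3 = 1/9
  d_1[R] = 0*1/9 + 0*1/9 + 1*2/3 + 0*1/3 = 2/3
  d_1[S] = 0*1/9 + 0*1/3 + 1*1/9 + 0*2/9 = 1/9
d_1 = (P=1/9, Q=1/9, R=2/3, S=1/9)
  d_2[P] = 1/9*1/9 + 1/9*4/9 + 2/3*1/9 + 1/9*1/9 = 4/27
  d_2[Q] = 1/9*2/3 + 1/9*1/9 + 2/3*1/9 + 1/9*1/3 = 16/81
  d_2[R] = 1/9*1/9 + 1/9*1/9 + 2/3*2/3 + 1/9*1/3 = 41/81
  d_2[S] = 1/9*1/9 + 1/9*1/3 + 2/3*1/9 + 1/9*2/9 = 4/27
d_2 = (P=4/27, Q=16/81, R=41/81, S=4/27)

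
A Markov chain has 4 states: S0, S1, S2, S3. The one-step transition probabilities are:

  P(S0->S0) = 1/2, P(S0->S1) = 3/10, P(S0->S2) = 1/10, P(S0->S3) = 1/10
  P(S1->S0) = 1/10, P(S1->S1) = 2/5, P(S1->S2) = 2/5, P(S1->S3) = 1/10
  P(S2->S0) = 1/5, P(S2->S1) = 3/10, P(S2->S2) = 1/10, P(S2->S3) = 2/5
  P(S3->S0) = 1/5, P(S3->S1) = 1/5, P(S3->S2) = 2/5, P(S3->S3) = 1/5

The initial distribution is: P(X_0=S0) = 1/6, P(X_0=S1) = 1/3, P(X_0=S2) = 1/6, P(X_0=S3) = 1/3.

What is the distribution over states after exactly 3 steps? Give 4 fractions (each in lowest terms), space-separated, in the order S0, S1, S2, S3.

Answer: 359/1500 931/3000 32/125 583/3000

Derivation:
Propagating the distribution step by step (d_{t+1} = d_t * P):
d_0 = (S0=1/6, S1=1/3, S2=1/6, S3=1/3)
  d_1[S0] = 1/6*1/2 + 1/3*1/10 + 1/6*1/5 + 1/3*1/5 = 13/60
  d_1[S1] = 1/6*3/10 + 1/3*2/5 + 1/6*3/10 + 1/3*1/5 = 3/10
  d_1[S2] = 1/6*1/10 + 1/3*2/5 + 1/6*1/10 + 1/3*2/5 = 3/10
  d_1[S3] = 1/6*1/10 + 1/3*1/10 + 1/6*2/5 + 1/3*1/5 = 11/60
d_1 = (S0=13/60, S1=3/10, S2=3/10, S3=11/60)
  d_2[S0] = 13/60*1/2 + 3/10*1/10 + 3/10*1/5 + 11/60*1/5 = 47/200
  d_2[S1] = 13/60*3/10 + 3/10*2/5 + 3/10*3/10 + 11/60*1/5 = 187/600
  d_2[S2] = 13/60*1/10 + 3/10*2/5 + 3/10*1/10 + 11/60*2/5 = 49/200
  d_2[S3] = 13/60*1/10 + 3/10*1/10 + 3/10*2/5 + 11/60*1/5 = 5/24
d_2 = (S0=47/200, S1=187/600, S2=49/200, S3=5/24)
  d_3[S0] = 47/200*1/2 + 187/600*1/10 + 49/200*1/5 + 5/24*1/5 = 359/1500
  d_3[S1] = 47/200*3/10 + 187/600*2/5 + 49/200*3/10 + 5/24*1/5 = 931/3000
  d_3[S2] = 47/200*1/10 + 187/600*2/5 + 49/200*1/10 + 5/24*2/5 = 32/125
  d_3[S3] = 47/200*1/10 + 187/600*1/10 + 49/200*2/5 + 5/24*1/5 = 583/3000
d_3 = (S0=359/1500, S1=931/3000, S2=32/125, S3=583/3000)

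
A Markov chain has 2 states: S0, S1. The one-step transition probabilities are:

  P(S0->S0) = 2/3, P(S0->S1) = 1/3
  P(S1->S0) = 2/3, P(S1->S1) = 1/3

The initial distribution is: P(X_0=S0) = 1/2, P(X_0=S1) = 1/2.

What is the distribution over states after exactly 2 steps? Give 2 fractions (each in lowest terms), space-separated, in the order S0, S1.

Propagating the distribution step by step (d_{t+1} = d_t * P):
d_0 = (S0=1/2, S1=1/2)
  d_1[S0] = 1/2*2/3 + 1/2*2/3 = 2/3
  d_1[S1] = 1/2*1/3 + 1/2*1/3 = 1/3
d_1 = (S0=2/3, S1=1/3)
  d_2[S0] = 2/3*2/3 + 1/3*2/3 = 2/3
  d_2[S1] = 2/3*1/3 + 1/3*1/3 = 1/3
d_2 = (S0=2/3, S1=1/3)

Answer: 2/3 1/3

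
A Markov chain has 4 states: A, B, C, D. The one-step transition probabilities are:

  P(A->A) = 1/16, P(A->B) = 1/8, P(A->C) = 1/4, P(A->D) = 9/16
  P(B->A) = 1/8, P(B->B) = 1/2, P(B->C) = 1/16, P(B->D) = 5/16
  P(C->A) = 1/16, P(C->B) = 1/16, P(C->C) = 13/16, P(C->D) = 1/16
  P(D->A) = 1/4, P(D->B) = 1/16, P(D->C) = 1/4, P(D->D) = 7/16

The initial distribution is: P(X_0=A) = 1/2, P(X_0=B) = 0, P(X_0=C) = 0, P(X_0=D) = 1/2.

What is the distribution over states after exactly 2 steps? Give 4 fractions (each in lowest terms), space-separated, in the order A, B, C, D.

Answer: 83/512 29/256 191/512 45/128

Derivation:
Propagating the distribution step by step (d_{t+1} = d_t * P):
d_0 = (A=1/2, B=0, C=0, D=1/2)
  d_1[A] = 1/2*1/16 + 0*1/8 + 0*1/16 + 1/2*1/4 = 5/32
  d_1[B] = 1/2*1/8 + 0*1/2 + 0*1/16 + 1/2*1/16 = 3/32
  d_1[C] = 1/2*1/4 + 0*1/16 + 0*13/16 + 1/2*1/4 = 1/4
  d_1[D] = 1/2*9/16 + 0*5/16 + 0*1/16 + 1/2*7/16 = 1/2
d_1 = (A=5/32, B=3/32, C=1/4, D=1/2)
  d_2[A] = 5/32*1/16 + 3/32*1/8 + 1/4*1/16 + 1/2*1/4 = 83/512
  d_2[B] = 5/32*1/8 + 3/32*1/2 + 1/4*1/16 + 1/2*1/16 = 29/256
  d_2[C] = 5/32*1/4 + 3/32*1/16 + 1/4*13/16 + 1/2*1/4 = 191/512
  d_2[D] = 5/32*9/16 + 3/32*5/16 + 1/4*1/16 + 1/2*7/16 = 45/128
d_2 = (A=83/512, B=29/256, C=191/512, D=45/128)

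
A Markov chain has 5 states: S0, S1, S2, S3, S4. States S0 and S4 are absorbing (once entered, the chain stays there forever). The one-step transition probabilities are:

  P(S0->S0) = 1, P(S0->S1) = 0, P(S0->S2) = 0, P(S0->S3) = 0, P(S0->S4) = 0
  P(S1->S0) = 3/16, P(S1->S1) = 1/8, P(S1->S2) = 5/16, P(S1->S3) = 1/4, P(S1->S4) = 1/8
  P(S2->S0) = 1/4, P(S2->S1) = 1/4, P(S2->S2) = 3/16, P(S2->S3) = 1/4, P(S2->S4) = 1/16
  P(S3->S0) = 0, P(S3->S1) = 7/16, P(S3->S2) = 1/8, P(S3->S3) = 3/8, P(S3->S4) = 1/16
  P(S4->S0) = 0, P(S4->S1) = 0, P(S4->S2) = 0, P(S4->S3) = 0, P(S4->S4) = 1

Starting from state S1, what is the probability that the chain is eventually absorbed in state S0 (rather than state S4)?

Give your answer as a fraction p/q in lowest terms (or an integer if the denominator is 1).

Answer: 299/486

Derivation:
Let a_i = P(absorbed in S0 | start in state i).
Boundary conditions: a_S0 = 1, a_S4 = 0.
For each transient state i, a_i = sum_j P(i->j) * a_j:
  a_S1 = 3/16*a_S0 + 1/8*a_S1 + 5/16*a_S2 + 1/4*a_S3 + 1/8*a_S4
  a_S2 = 1/4*a_S0 + 1/4*a_S1 + 3/16*a_S2 + 1/4*a_S3 + 1/16*a_S4
  a_S3 = 0*a_S0 + 7/16*a_S1 + 1/8*a_S2 + 3/8*a_S3 + 1/16*a_S4

Substituting a_S0 = 1 and a_S4 = 0, rearrange to (I - Q) a = r where r[i] = P(i -> S0):
  [7/8, -5/16, -1/4] . (a_S1, a_S2, a_S3) = 3/16
  [-1/4, 13/16, -1/4] . (a_S1, a_S2, a_S3) = 1/4
  [-7/16, -1/8, 5/8] . (a_S1, a_S2, a_S3) = 0

Solving yields:
  a_S1 = 299/486
  a_S2 = 163/243
  a_S3 = 61/108

Starting state is S1, so the absorption probability is a_S1 = 299/486.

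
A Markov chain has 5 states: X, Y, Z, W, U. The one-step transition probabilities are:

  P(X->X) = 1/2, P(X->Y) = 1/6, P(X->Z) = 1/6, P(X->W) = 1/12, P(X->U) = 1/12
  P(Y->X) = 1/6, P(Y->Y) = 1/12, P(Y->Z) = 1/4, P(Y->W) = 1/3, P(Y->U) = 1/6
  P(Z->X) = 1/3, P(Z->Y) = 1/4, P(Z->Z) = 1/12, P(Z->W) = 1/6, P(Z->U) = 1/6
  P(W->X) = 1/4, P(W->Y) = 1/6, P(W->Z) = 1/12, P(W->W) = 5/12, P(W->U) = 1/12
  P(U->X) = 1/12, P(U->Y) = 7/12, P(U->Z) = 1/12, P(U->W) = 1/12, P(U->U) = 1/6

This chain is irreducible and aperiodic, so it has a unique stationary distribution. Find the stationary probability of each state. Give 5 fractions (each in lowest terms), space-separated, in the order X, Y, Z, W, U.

The stationary distribution satisfies pi = pi * P, i.e.:
  pi_X = 1/2*pi_X + 1/6*pi_Y + 1/3*pi_Z + 1/4*pi_W + 1/12*pi_U
  pi_Y = 1/6*pi_X + 1/12*pi_Y + 1/4*pi_Z + 1/6*pi_W + 7/12*pi_U
  pi_Z = 1/6*pi_X + 1/4*pi_Y + 1/12*pi_Z + 1/12*pi_W + 1/12*pi_U
  pi_W = 1/12*pi_X + 1/3*pi_Y + 1/6*pi_Z + 5/12*pi_W + 1/12*pi_U
  pi_U = 1/12*pi_X + 1/6*pi_Y + 1/6*pi_Z + 1/12*pi_W + 1/6*pi_U
with normalization: pi_X + pi_Y + pi_Z + pi_W + pi_U = 1.

Using the first 4 balance equations plus normalization, the linear system A*pi = b is:
  [-1/2, 1/6, 1/3, 1/4, 1/12] . pi = 0
  [1/6, -11/12, 1/4, 1/6, 7/12] . pi = 0
  [1/6, 1/4, -11/12, 1/12, 1/12] . pi = 0
  [1/12, 1/3, 1/6, -7/12, 1/12] . pi = 0
  [1, 1, 1, 1, 1] . pi = 1

Solving yields:
  pi_X = 2166/7261
  pi_Y = 3083/14522
  pi_Z = 2085/14522
  pi_W = 1616/7261
  pi_U = 895/7261

Verification (pi * P):
  2166/7261*1/2 + 3083/14522*1/6 + 2085/14522*1/3 + 1616/7261*1/4 + 895/7261*1/12 = 2166/7261 = pi_X  (ok)
  2166/7261*1/6 + 3083/14522*1/12 + 2085/14522*1/4 + 1616/7261*1/6 + 895/7261*7/12 = 3083/14522 = pi_Y  (ok)
  2166/7261*1/6 + 3083/14522*1/4 + 2085/14522*1/12 + 1616/7261*1/12 + 895/7261*1/12 = 2085/14522 = pi_Z  (ok)
  2166/7261*1/12 + 3083/14522*1/3 + 2085/14522*1/6 + 1616/7261*5/12 + 895/7261*1/12 = 1616/7261 = pi_W  (ok)
  2166/7261*1/12 + 3083/14522*1/6 + 2085/14522*1/6 + 1616/7261*1/12 + 895/7261*1/6 = 895/7261 = pi_U  (ok)

Answer: 2166/7261 3083/14522 2085/14522 1616/7261 895/7261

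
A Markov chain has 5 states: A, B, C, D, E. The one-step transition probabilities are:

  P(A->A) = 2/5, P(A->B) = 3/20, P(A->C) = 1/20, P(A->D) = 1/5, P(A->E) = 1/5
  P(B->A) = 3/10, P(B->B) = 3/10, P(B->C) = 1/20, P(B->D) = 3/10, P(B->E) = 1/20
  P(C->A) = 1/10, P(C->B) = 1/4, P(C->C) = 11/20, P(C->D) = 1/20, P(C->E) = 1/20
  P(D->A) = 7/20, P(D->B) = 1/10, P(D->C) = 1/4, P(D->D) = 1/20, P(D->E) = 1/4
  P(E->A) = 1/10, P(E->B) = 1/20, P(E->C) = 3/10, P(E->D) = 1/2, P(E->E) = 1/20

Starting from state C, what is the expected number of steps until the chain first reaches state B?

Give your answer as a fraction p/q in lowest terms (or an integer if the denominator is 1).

Answer: 93220/17899

Derivation:
Let h_i = expected steps to first reach B from state i.
Boundary: h_B = 0.
First-step equations for the other states:
  h_A = 1 + 2/5*h_A + 3/20*h_B + 1/20*h_C + 1/5*h_D + 1/5*h_E
  h_C = 1 + 1/10*h_A + 1/4*h_B + 11/20*h_C + 1/20*h_D + 1/20*h_E
  h_D = 1 + 7/20*h_A + 1/10*h_B + 1/4*h_C + 1/20*h_D + 1/4*h_E
  h_E = 1 + 1/10*h_A + 1/20*h_B + 3/10*h_C + 1/2*h_D + 1/20*h_E

Substituting h_B = 0 and rearranging gives the linear system (I - Q) h = 1:
  [3/5, -1/20, -1/5, -1/5] . (h_A, h_C, h_D, h_E) = 1
  [-1/10, 9/20, -1/20, -1/20] . (h_A, h_C, h_D, h_E) = 1
  [-7/20, -1/4, 19/20, -1/4] . (h_A, h_C, h_D, h_E) = 1
  [-1/10, -3/10, -1/2, 19/20] . (h_A, h_C, h_D, h_E) = 1

Solving yields:
  h_A = 118760/17899
  h_C = 93220/17899
  h_D = 17100/2557
  h_E = 123780/17899

Starting state is C, so the expected hitting time is h_C = 93220/17899.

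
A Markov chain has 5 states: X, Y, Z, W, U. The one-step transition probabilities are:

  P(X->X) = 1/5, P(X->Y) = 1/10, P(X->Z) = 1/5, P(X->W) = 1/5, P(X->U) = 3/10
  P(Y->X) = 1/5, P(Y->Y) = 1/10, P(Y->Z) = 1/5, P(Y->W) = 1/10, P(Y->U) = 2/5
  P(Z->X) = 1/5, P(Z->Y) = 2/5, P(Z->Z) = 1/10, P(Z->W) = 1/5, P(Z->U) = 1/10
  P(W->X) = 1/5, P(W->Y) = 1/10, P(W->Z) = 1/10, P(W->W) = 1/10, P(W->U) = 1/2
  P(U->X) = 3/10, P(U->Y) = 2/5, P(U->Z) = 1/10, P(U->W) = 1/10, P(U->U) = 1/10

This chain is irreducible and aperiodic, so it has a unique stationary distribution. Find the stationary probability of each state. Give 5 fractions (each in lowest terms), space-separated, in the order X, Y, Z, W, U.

The stationary distribution satisfies pi = pi * P, i.e.:
  pi_X = 1/5*pi_X + 1/5*pi_Y + 1/5*pi_Z + 1/5*pi_W + 3/10*pi_U
  pi_Y = 1/10*pi_X + 1/10*pi_Y + 2/5*pi_Z + 1/10*pi_W + 2/5*pi_U
  pi_Z = 1/5*pi_X + 1/5*pi_Y + 1/10*pi_Z + 1/10*pi_W + 1/10*pi_U
  pi_W = 1/5*pi_X + 1/10*pi_Y + 1/5*pi_Z + 1/10*pi_W + 1/10*pi_U
  pi_U = 3/10*pi_X + 2/5*pi_Y + 1/10*pi_Z + 1/2*pi_W + 1/10*pi_U
with normalization: pi_X + pi_Y + pi_Z + pi_W + pi_U = 1.

Using the first 4 balance equations plus normalization, the linear system A*pi = b is:
  [-4/5, 1/5, 1/5, 1/5, 3/10] . pi = 0
  [1/10, -9/10, 2/5, 1/10, 2/5] . pi = 0
  [1/5, 1/5, -9/10, 1/10, 1/10] . pi = 0
  [1/5, 1/10, 1/5, -9/10, 1/10] . pi = 0
  [1, 1, 1, 1, 1] . pi = 1

Solving yields:
  pi_X = 3228/14237
  pi_Y = 3185/14237
  pi_Z = 2065/14237
  pi_W = 1953/14237
  pi_U = 3806/14237

Verification (pi * P):
  3228/14237*1/5 + 3185/14237*1/5 + 2065/14237*1/5 + 1953/14237*1/5 + 3806/14237*3/10 = 3228/14237 = pi_X  (ok)
  3228/14237*1/10 + 3185/14237*1/10 + 2065/14237*2/5 + 1953/14237*1/10 + 3806/14237*2/5 = 3185/14237 = pi_Y  (ok)
  3228/14237*1/5 + 3185/14237*1/5 + 2065/14237*1/10 + 1953/14237*1/10 + 3806/14237*1/10 = 2065/14237 = pi_Z  (ok)
  3228/14237*1/5 + 3185/14237*1/10 + 2065/14237*1/5 + 1953/14237*1/10 + 3806/14237*1/10 = 1953/14237 = pi_W  (ok)
  3228/14237*3/10 + 3185/14237*2/5 + 2065/14237*1/10 + 1953/14237*1/2 + 3806/14237*1/10 = 3806/14237 = pi_U  (ok)

Answer: 3228/14237 3185/14237 2065/14237 1953/14237 3806/14237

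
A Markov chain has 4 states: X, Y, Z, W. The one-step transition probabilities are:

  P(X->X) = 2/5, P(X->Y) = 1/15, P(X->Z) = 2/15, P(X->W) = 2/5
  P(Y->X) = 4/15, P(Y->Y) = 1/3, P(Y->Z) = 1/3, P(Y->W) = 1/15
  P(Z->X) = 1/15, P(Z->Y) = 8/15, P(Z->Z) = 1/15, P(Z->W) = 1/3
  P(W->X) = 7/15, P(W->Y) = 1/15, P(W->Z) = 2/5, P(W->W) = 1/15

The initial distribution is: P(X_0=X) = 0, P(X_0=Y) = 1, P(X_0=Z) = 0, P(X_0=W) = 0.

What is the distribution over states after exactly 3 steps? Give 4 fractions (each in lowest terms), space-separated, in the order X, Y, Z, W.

Propagating the distribution step by step (d_{t+1} = d_t * P):
d_0 = (X=0, Y=1, Z=0, W=0)
  d_1[X] = 0*2/5 + 1*4/15 + 0*1/15 + 0*7/15 = 4/15
  d_1[Y] = 0*1/15 + 1*1/3 + 0*8/15 + 0*1/15 = 1/3
  d_1[Z] = 0*2/15 + 1*1/3 + 0*1/15 + 0*2/5 = 1/3
  d_1[W] = 0*2/5 + 1*1/15 + 0*1/3 + 0*1/15 = 1/15
d_1 = (X=4/15, Y=1/3, Z=1/3, W=1/15)
  d_2[X] = 4/15*2/5 + 1/3*4/15 + 1/3*1/15 + 1/15*7/15 = 56/225
  d_2[Y] = 4/15*1/15 + 1/3*1/3 + 1/3*8/15 + 1/15*1/15 = 14/45
  d_2[Z] = 4/15*2/15 + 1/3*1/3 + 1/3*1/15 + 1/15*2/5 = 44/225
  d_2[W] = 4/15*2/5 + 1/3*1/15 + 1/3*1/3 + 1/15*1/15 = 11/45
d_2 = (X=56/225, Y=14/45, Z=44/225, W=11/45)
  d_3[X] = 56/225*2/5 + 14/45*4/15 + 44/225*1/15 + 11/45*7/15 = 209/675
  d_3[Y] = 56/225*1/15 + 14/45*1/3 + 44/225*8/15 + 11/45*1/15 = 271/1125
  d_3[Z] = 56/225*2/15 + 14/45*1/3 + 44/225*1/15 + 11/45*2/5 = 836/3375
  d_3[W] = 56/225*2/5 + 14/45*1/15 + 44/225*1/3 + 11/45*1/15 = 227/1125
d_3 = (X=209/675, Y=271/1125, Z=836/3375, W=227/1125)

Answer: 209/675 271/1125 836/3375 227/1125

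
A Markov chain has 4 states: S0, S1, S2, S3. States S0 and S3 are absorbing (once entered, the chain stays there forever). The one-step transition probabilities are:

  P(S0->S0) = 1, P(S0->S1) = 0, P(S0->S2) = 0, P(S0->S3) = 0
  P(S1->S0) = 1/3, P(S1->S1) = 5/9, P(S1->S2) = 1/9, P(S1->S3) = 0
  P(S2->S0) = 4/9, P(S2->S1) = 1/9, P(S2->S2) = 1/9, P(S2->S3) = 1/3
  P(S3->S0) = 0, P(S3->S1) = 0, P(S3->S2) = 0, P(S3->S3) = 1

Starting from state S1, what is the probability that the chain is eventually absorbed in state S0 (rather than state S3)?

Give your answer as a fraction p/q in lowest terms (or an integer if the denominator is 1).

Let a_i = P(absorbed in S0 | start in state i).
Boundary conditions: a_S0 = 1, a_S3 = 0.
For each transient state i, a_i = sum_j P(i->j) * a_j:
  a_S1 = 1/3*a_S0 + 5/9*a_S1 + 1/9*a_S2 + 0*a_S3
  a_S2 = 4/9*a_S0 + 1/9*a_S1 + 1/9*a_S2 + 1/3*a_S3

Substituting a_S0 = 1 and a_S3 = 0, rearrange to (I - Q) a = r where r[i] = P(i -> S0):
  [4/9, -1/9] . (a_S1, a_S2) = 1/3
  [-1/9, 8/9] . (a_S1, a_S2) = 4/9

Solving yields:
  a_S1 = 28/31
  a_S2 = 19/31

Starting state is S1, so the absorption probability is a_S1 = 28/31.

Answer: 28/31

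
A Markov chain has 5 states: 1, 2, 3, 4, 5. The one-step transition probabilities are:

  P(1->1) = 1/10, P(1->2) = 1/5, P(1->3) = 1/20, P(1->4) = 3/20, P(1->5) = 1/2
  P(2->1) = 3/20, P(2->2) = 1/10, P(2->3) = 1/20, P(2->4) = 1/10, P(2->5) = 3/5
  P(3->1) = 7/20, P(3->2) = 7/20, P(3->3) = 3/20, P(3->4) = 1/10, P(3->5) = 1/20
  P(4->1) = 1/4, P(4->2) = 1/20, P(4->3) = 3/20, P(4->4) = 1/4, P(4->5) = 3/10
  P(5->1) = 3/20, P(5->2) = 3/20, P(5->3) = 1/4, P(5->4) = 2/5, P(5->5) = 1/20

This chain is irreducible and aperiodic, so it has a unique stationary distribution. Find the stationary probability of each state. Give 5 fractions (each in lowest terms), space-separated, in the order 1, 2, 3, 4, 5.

The stationary distribution satisfies pi = pi * P, i.e.:
  pi_1 = 1/10*pi_1 + 3/20*pi_2 + 7/20*pi_3 + 1/4*pi_4 + 3/20*pi_5
  pi_2 = 1/5*pi_1 + 1/10*pi_2 + 7/20*pi_3 + 1/20*pi_4 + 3/20*pi_5
  pi_3 = 1/20*pi_1 + 1/20*pi_2 + 3/20*pi_3 + 3/20*pi_4 + 1/4*pi_5
  pi_4 = 3/20*pi_1 + 1/10*pi_2 + 1/10*pi_3 + 1/4*pi_4 + 2/5*pi_5
  pi_5 = 1/2*pi_1 + 3/5*pi_2 + 1/20*pi_3 + 3/10*pi_4 + 1/20*pi_5
with normalization: pi_1 + pi_2 + pi_3 + pi_4 + pi_5 = 1.

Using the first 4 balance equations plus normalization, the linear system A*pi = b is:
  [-9/10, 3/20, 7/20, 1/4, 3/20] . pi = 0
  [1/5, -9/10, 7/20, 1/20, 3/20] . pi = 0
  [1/20, 1/20, -17/20, 3/20, 1/4] . pi = 0
  [3/20, 1/10, 1/10, -3/4, 2/5] . pi = 0
  [1, 1, 1, 1, 1] . pi = 1

Solving yields:
  pi_1 = 22153/115505
  pi_2 = 18198/115505
  pi_3 = 33047/231010
  pi_4 = 26302/115505
  pi_5 = 64657/231010

Verification (pi * P):
  22153/115505*1/10 + 18198/115505*3/20 + 33047/231010*7/20 + 26302/115505*1/4 + 64657/231010*3/20 = 22153/115505 = pi_1  (ok)
  22153/115505*1/5 + 18198/115505*1/10 + 33047/231010*7/20 + 26302/115505*1/20 + 64657/231010*3/20 = 18198/115505 = pi_2  (ok)
  22153/115505*1/20 + 18198/115505*1/20 + 33047/231010*3/20 + 26302/115505*3/20 + 64657/231010*1/4 = 33047/231010 = pi_3  (ok)
  22153/115505*3/20 + 18198/115505*1/10 + 33047/231010*1/10 + 26302/115505*1/4 + 64657/231010*2/5 = 26302/115505 = pi_4  (ok)
  22153/115505*1/2 + 18198/115505*3/5 + 33047/231010*1/20 + 26302/115505*3/10 + 64657/231010*1/20 = 64657/231010 = pi_5  (ok)

Answer: 22153/115505 18198/115505 33047/231010 26302/115505 64657/231010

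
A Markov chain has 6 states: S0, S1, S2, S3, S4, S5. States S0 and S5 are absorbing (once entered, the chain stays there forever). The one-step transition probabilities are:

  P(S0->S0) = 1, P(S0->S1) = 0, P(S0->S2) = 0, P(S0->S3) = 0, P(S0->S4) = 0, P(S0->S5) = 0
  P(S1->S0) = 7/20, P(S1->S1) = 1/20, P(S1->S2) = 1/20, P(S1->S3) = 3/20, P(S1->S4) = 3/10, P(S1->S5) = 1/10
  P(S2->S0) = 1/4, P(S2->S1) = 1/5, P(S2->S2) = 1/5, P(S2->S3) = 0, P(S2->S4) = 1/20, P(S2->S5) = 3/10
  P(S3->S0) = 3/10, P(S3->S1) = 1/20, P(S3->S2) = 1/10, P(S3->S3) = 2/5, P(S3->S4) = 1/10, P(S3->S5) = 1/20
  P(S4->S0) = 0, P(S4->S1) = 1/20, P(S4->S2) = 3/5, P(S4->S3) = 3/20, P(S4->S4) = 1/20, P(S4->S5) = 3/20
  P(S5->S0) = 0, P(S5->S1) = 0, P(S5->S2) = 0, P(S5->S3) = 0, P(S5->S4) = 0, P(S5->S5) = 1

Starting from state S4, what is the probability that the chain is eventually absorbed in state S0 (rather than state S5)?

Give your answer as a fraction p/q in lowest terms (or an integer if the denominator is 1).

Let a_i = P(absorbed in S0 | start in state i).
Boundary conditions: a_S0 = 1, a_S5 = 0.
For each transient state i, a_i = sum_j P(i->j) * a_j:
  a_S1 = 7/20*a_S0 + 1/20*a_S1 + 1/20*a_S2 + 3/20*a_S3 + 3/10*a_S4 + 1/10*a_S5
  a_S2 = 1/4*a_S0 + 1/5*a_S1 + 1/5*a_S2 + 0*a_S3 + 1/20*a_S4 + 3/10*a_S5
  a_S3 = 3/10*a_S0 + 1/20*a_S1 + 1/10*a_S2 + 2/5*a_S3 + 1/10*a_S4 + 1/20*a_S5
  a_S4 = 0*a_S0 + 1/20*a_S1 + 3/5*a_S2 + 3/20*a_S3 + 1/20*a_S4 + 3/20*a_S5

Substituting a_S0 = 1 and a_S5 = 0, rearrange to (I - Q) a = r where r[i] = P(i -> S0):
  [19/20, -1/20, -3/20, -3/10] . (a_S1, a_S2, a_S3, a_S4) = 7/20
  [-1/5, 4/5, 0, -1/20] . (a_S1, a_S2, a_S3, a_S4) = 1/4
  [-1/20, -1/10, 3/5, -1/10] . (a_S1, a_S2, a_S3, a_S4) = 3/10
  [-1/20, -3/5, -3/20, 19/20] . (a_S1, a_S2, a_S3, a_S4) = 0

Solving yields:
  a_S1 = 12452/18991
  a_S2 = 9602/18991
  a_S3 = 40835/56973
  a_S4 = 1267/2713

Starting state is S4, so the absorption probability is a_S4 = 1267/2713.

Answer: 1267/2713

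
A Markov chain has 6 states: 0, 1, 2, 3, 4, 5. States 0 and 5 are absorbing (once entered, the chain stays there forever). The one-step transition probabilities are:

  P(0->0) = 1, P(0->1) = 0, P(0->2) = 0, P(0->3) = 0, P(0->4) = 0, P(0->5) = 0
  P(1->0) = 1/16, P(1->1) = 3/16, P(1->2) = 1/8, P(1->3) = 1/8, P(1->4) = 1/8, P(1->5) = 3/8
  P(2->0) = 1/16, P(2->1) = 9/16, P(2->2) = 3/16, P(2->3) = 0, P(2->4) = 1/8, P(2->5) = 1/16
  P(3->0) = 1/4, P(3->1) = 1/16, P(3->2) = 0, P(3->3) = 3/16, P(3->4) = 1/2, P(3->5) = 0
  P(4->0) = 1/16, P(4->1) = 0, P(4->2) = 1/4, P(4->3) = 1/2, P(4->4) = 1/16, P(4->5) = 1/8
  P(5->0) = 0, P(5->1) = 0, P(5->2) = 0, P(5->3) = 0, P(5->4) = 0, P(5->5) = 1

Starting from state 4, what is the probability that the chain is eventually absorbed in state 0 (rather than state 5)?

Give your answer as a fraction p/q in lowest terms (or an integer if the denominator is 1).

Let a_i = P(absorbed in 0 | start in state i).
Boundary conditions: a_0 = 1, a_5 = 0.
For each transient state i, a_i = sum_j P(i->j) * a_j:
  a_1 = 1/16*a_0 + 3/16*a_1 + 1/8*a_2 + 1/8*a_3 + 1/8*a_4 + 3/8*a_5
  a_2 = 1/16*a_0 + 9/16*a_1 + 3/16*a_2 + 0*a_3 + 1/8*a_4 + 1/16*a_5
  a_3 = 1/4*a_0 + 1/16*a_1 + 0*a_2 + 3/16*a_3 + 1/2*a_4 + 0*a_5
  a_4 = 1/16*a_0 + 0*a_1 + 1/4*a_2 + 1/2*a_3 + 1/16*a_4 + 1/8*a_5

Substituting a_0 = 1 and a_5 = 0, rearrange to (I - Q) a = r where r[i] = P(i -> 0):
  [13/16, -1/8, -1/8, -1/8] . (a_1, a_2, a_3, a_4) = 1/16
  [-9/16, 13/16, 0, -1/8] . (a_1, a_2, a_3, a_4) = 1/16
  [-1/16, 0, 13/16, -1/2] . (a_1, a_2, a_3, a_4) = 1/4
  [0, -1/4, -1/2, 15/16] . (a_1, a_2, a_3, a_4) = 1/16

Solving yields:
  a_1 = 299/959
  a_2 = 356/959
  a_3 = 619/959
  a_4 = 489/959

Starting state is 4, so the absorption probability is a_4 = 489/959.

Answer: 489/959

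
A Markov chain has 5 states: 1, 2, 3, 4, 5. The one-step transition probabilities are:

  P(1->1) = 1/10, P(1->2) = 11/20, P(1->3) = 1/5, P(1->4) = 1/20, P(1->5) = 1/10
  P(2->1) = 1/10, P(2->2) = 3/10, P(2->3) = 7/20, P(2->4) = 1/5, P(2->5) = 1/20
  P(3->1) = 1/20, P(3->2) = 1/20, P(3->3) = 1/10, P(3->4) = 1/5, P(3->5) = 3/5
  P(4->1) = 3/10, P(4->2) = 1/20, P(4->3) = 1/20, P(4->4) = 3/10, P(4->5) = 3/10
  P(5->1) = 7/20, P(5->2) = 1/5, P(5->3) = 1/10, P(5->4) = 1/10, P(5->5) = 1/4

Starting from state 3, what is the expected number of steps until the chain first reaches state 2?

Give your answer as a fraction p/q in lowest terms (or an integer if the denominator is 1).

Let h_i = expected steps to first reach 2 from state i.
Boundary: h_2 = 0.
First-step equations for the other states:
  h_1 = 1 + 1/10*h_1 + 11/20*h_2 + 1/5*h_3 + 1/20*h_4 + 1/10*h_5
  h_3 = 1 + 1/20*h_1 + 1/20*h_2 + 1/10*h_3 + 1/5*h_4 + 3/5*h_5
  h_4 = 1 + 3/10*h_1 + 1/20*h_2 + 1/20*h_3 + 3/10*h_4 + 3/10*h_5
  h_5 = 1 + 7/20*h_1 + 1/5*h_2 + 1/10*h_3 + 1/10*h_4 + 1/4*h_5

Substituting h_2 = 0 and rearranging gives the linear system (I - Q) h = 1:
  [9/10, -1/5, -1/20, -1/10] . (h_1, h_3, h_4, h_5) = 1
  [-1/20, 9/10, -1/5, -3/5] . (h_1, h_3, h_4, h_5) = 1
  [-3/10, -1/20, 7/10, -3/10] . (h_1, h_3, h_4, h_5) = 1
  [-7/20, -1/10, -1/10, 3/4] . (h_1, h_3, h_4, h_5) = 1

Solving yields:
  h_1 = 120580/41141
  h_3 = 205660/41141
  h_4 = 195700/41141
  h_5 = 164640/41141

Starting state is 3, so the expected hitting time is h_3 = 205660/41141.

Answer: 205660/41141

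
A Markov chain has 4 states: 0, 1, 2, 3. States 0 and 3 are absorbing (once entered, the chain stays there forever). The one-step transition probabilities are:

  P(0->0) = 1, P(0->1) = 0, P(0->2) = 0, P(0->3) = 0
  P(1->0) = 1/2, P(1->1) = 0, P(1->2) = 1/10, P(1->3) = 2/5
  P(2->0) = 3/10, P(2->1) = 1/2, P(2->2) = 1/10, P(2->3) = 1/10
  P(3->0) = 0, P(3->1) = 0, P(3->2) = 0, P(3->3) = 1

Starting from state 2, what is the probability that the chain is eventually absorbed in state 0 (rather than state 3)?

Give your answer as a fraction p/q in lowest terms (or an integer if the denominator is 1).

Let a_i = P(absorbed in 0 | start in state i).
Boundary conditions: a_0 = 1, a_3 = 0.
For each transient state i, a_i = sum_j P(i->j) * a_j:
  a_1 = 1/2*a_0 + 0*a_1 + 1/10*a_2 + 2/5*a_3
  a_2 = 3/10*a_0 + 1/2*a_1 + 1/10*a_2 + 1/10*a_3

Substituting a_0 = 1 and a_3 = 0, rearrange to (I - Q) a = r where r[i] = P(i -> 0):
  [1, -1/10] . (a_1, a_2) = 1/2
  [-1/2, 9/10] . (a_1, a_2) = 3/10

Solving yields:
  a_1 = 48/85
  a_2 = 11/17

Starting state is 2, so the absorption probability is a_2 = 11/17.

Answer: 11/17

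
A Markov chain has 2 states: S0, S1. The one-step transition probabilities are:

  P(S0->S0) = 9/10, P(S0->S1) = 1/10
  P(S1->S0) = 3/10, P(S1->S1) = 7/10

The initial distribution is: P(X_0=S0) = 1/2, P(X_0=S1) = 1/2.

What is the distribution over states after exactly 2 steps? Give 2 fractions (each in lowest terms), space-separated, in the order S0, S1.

Propagating the distribution step by step (d_{t+1} = d_t * P):
d_0 = (S0=1/2, S1=1/2)
  d_1[S0] = 1/2*9/10 + 1/2*3/10 = 3/5
  d_1[S1] = 1/2*1/10 + 1/2*7/10 = 2/5
d_1 = (S0=3/5, S1=2/5)
  d_2[S0] = 3/5*9/10 + 2/5*3/10 = 33/50
  d_2[S1] = 3/5*1/10 + 2/5*7/10 = 17/50
d_2 = (S0=33/50, S1=17/50)

Answer: 33/50 17/50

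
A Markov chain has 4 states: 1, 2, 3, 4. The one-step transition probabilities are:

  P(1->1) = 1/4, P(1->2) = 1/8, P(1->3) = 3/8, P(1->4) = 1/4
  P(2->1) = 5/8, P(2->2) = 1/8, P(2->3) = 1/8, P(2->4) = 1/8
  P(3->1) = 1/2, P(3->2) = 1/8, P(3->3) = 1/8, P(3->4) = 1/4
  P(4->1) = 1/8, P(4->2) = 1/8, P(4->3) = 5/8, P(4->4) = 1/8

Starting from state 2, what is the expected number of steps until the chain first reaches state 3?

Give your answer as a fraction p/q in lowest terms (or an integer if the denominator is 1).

Answer: 184/57

Derivation:
Let h_i = expected steps to first reach 3 from state i.
Boundary: h_3 = 0.
First-step equations for the other states:
  h_1 = 1 + 1/4*h_1 + 1/8*h_2 + 3/8*h_3 + 1/4*h_4
  h_2 = 1 + 5/8*h_1 + 1/8*h_2 + 1/8*h_3 + 1/8*h_4
  h_4 = 1 + 1/8*h_1 + 1/8*h_2 + 5/8*h_3 + 1/8*h_4

Substituting h_3 = 0 and rearranging gives the linear system (I - Q) h = 1:
  [3/4, -1/8, -1/4] . (h_1, h_2, h_4) = 1
  [-5/8, 7/8, -1/8] . (h_1, h_2, h_4) = 1
  [-1/8, -1/8, 7/8] . (h_1, h_2, h_4) = 1

Solving yields:
  h_1 = 48/19
  h_2 = 184/57
  h_4 = 112/57

Starting state is 2, so the expected hitting time is h_2 = 184/57.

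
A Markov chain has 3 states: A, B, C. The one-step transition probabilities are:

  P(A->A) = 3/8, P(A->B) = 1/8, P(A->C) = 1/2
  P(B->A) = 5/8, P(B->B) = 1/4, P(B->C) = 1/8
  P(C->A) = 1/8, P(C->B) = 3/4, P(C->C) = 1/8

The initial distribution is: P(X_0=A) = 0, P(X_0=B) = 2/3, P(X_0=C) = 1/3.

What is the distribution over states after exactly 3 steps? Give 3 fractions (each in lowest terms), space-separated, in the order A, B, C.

Propagating the distribution step by step (d_{t+1} = d_t * P):
d_0 = (A=0, B=2/3, C=1/3)
  d_1[A] = 0*3/8 + 2/3*5/8 + 1/3*1/8 = 11/24
  d_1[B] = 0*1/8 + 2/3*1/4 + 1/3*3/4 = 5/12
  d_1[C] = 0*1/2 + 2/3*1/8 + 1/3*1/8 = 1/8
d_1 = (A=11/24, B=5/12, C=1/8)
  d_2[A] = 11/24*3/8 + 5/12*5/8 + 1/8*1/8 = 43/96
  d_2[B] = 11/24*1/8 + 5/12*1/4 + 1/8*3/4 = 49/192
  d_2[C] = 11/24*1/2 + 5/12*1/8 + 1/8*1/8 = 19/64
d_2 = (A=43/96, B=49/192, C=19/64)
  d_3[A] = 43/96*3/8 + 49/192*5/8 + 19/64*1/8 = 35/96
  d_3[B] = 43/96*1/8 + 49/192*1/4 + 19/64*3/4 = 263/768
  d_3[C] = 43/96*1/2 + 49/192*1/8 + 19/64*1/8 = 75/256
d_3 = (A=35/96, B=263/768, C=75/256)

Answer: 35/96 263/768 75/256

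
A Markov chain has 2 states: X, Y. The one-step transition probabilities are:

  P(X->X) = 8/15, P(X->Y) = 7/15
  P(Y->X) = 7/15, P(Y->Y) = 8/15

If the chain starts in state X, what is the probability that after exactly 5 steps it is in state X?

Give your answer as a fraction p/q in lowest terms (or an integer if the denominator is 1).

Answer: 379688/759375

Derivation:
Computing P^5 by repeated multiplication:
P^1 =
  X: [8/15, 7/15]
  Y: [7/15, 8/15]
P^2 =
  X: [113/225, 112/225]
  Y: [112/225, 113/225]
P^3 =
  X: [1688/3375, 1687/3375]
  Y: [1687/3375, 1688/3375]
P^4 =
  X: [25313/50625, 25312/50625]
  Y: [25312/50625, 25313/50625]
P^5 =
  X: [379688/759375, 379687/759375]
  Y: [379687/759375, 379688/759375]

(P^5)[X -> X] = 379688/759375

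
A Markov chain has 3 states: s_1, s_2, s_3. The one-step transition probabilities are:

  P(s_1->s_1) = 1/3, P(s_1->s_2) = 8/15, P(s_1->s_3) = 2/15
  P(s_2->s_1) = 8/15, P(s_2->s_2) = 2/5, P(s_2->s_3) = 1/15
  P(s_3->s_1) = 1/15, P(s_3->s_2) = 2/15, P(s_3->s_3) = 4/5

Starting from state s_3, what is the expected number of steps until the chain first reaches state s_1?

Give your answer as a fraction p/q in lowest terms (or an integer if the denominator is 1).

Let h_i = expected steps to first reach s_1 from state i.
Boundary: h_s_1 = 0.
First-step equations for the other states:
  h_s_2 = 1 + 8/15*h_s_1 + 2/5*h_s_2 + 1/15*h_s_3
  h_s_3 = 1 + 1/15*h_s_1 + 2/15*h_s_2 + 4/5*h_s_3

Substituting h_s_1 = 0 and rearranging gives the linear system (I - Q) h = 1:
  [3/5, -1/15] . (h_s_2, h_s_3) = 1
  [-2/15, 1/5] . (h_s_2, h_s_3) = 1

Solving yields:
  h_s_2 = 12/5
  h_s_3 = 33/5

Starting state is s_3, so the expected hitting time is h_s_3 = 33/5.

Answer: 33/5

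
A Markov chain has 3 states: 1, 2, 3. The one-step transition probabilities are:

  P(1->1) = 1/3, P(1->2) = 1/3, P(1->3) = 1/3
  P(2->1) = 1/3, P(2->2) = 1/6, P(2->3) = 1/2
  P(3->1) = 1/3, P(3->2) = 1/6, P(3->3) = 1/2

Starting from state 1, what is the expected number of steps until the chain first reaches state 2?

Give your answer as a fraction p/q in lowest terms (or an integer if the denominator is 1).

Answer: 15/4

Derivation:
Let h_i = expected steps to first reach 2 from state i.
Boundary: h_2 = 0.
First-step equations for the other states:
  h_1 = 1 + 1/3*h_1 + 1/3*h_2 + 1/3*h_3
  h_3 = 1 + 1/3*h_1 + 1/6*h_2 + 1/2*h_3

Substituting h_2 = 0 and rearranging gives the linear system (I - Q) h = 1:
  [2/3, -1/3] . (h_1, h_3) = 1
  [-1/3, 1/2] . (h_1, h_3) = 1

Solving yields:
  h_1 = 15/4
  h_3 = 9/2

Starting state is 1, so the expected hitting time is h_1 = 15/4.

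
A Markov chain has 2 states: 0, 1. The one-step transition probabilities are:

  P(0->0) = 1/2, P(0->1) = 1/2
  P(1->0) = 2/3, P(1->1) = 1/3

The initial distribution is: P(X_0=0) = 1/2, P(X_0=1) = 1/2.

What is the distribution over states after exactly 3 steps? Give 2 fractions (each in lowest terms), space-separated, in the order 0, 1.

Answer: 247/432 185/432

Derivation:
Propagating the distribution step by step (d_{t+1} = d_t * P):
d_0 = (0=1/2, 1=1/2)
  d_1[0] = 1/2*1/2 + 1/2*2/3 = 7/12
  d_1[1] = 1/2*1/2 + 1/2*1/3 = 5/12
d_1 = (0=7/12, 1=5/12)
  d_2[0] = 7/12*1/2 + 5/12*2/3 = 41/72
  d_2[1] = 7/12*1/2 + 5/12*1/3 = 31/72
d_2 = (0=41/72, 1=31/72)
  d_3[0] = 41/72*1/2 + 31/72*2/3 = 247/432
  d_3[1] = 41/72*1/2 + 31/72*1/3 = 185/432
d_3 = (0=247/432, 1=185/432)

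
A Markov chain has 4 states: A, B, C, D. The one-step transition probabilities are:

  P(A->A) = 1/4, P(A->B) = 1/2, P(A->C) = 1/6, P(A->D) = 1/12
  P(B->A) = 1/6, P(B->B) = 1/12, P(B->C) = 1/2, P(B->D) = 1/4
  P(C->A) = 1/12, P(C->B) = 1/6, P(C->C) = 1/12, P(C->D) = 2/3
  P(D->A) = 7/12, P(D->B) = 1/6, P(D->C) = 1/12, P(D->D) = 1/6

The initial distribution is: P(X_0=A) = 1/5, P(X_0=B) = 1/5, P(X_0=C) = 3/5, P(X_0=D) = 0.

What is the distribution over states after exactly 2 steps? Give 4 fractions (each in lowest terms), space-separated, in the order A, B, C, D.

Propagating the distribution step by step (d_{t+1} = d_t * P):
d_0 = (A=1/5, B=1/5, C=3/5, D=0)
  d_1[A] = 1/5*1/4 + 1/5*1/6 + 3/5*1/12 + 0*7/12 = 2/15
  d_1[B] = 1/5*1/2 + 1/5*1/12 + 3/5*1/6 + 0*1/6 = 13/60
  d_1[C] = 1/5*1/6 + 1/5*1/2 + 3/5*1/12 + 0*1/12 = 11/60
  d_1[D] = 1/5*1/12 + 1/5*1/4 + 3/5*2/3 + 0*1/6 = 7/15
d_1 = (A=2/15, B=13/60, C=11/60, D=7/15)
  d_2[A] = 2/15*1/4 + 13/60*1/6 + 11/60*1/12 + 7/15*7/12 = 257/720
  d_2[B] = 2/15*1/2 + 13/60*1/12 + 11/60*1/6 + 7/15*1/6 = 139/720
  d_2[C] = 2/15*1/6 + 13/60*1/2 + 11/60*1/12 + 7/15*1/12 = 133/720
  d_2[D] = 2/15*1/12 + 13/60*1/4 + 11/60*2/3 + 7/15*1/6 = 191/720
d_2 = (A=257/720, B=139/720, C=133/720, D=191/720)

Answer: 257/720 139/720 133/720 191/720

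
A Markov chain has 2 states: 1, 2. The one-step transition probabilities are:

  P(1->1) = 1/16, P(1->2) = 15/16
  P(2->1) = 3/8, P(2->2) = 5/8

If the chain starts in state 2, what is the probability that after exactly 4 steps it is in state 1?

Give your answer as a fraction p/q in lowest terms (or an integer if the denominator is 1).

Answer: 9273/32768

Derivation:
Computing P^4 by repeated multiplication:
P^1 =
  1: [1/16, 15/16]
  2: [3/8, 5/8]
P^2 =
  1: [91/256, 165/256]
  2: [33/128, 95/128]
P^3 =
  1: [1081/4096, 3015/4096]
  2: [603/2048, 1445/2048]
P^4 =
  1: [19171/65536, 46365/65536]
  2: [9273/32768, 23495/32768]

(P^4)[2 -> 1] = 9273/32768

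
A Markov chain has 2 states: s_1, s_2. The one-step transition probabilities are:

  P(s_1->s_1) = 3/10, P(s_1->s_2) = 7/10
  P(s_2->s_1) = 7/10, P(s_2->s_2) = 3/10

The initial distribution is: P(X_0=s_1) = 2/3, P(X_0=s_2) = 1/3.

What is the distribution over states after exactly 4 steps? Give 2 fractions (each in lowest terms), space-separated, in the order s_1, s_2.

Propagating the distribution step by step (d_{t+1} = d_t * P):
d_0 = (s_1=2/3, s_2=1/3)
  d_1[s_1] = 2/3*3/10 + 1/3*7/10 = 13/30
  d_1[s_2] = 2/3*7/10 + 1/3*3/10 = 17/30
d_1 = (s_1=13/30, s_2=17/30)
  d_2[s_1] = 13/30*3/10 + 17/30*7/10 = 79/150
  d_2[s_2] = 13/30*7/10 + 17/30*3/10 = 71/150
d_2 = (s_1=79/150, s_2=71/150)
  d_3[s_1] = 79/150*3/10 + 71/150*7/10 = 367/750
  d_3[s_2] = 79/150*7/10 + 71/150*3/10 = 383/750
d_3 = (s_1=367/750, s_2=383/750)
  d_4[s_1] = 367/750*3/10 + 383/750*7/10 = 1891/3750
  d_4[s_2] = 367/750*7/10 + 383/750*3/10 = 1859/3750
d_4 = (s_1=1891/3750, s_2=1859/3750)

Answer: 1891/3750 1859/3750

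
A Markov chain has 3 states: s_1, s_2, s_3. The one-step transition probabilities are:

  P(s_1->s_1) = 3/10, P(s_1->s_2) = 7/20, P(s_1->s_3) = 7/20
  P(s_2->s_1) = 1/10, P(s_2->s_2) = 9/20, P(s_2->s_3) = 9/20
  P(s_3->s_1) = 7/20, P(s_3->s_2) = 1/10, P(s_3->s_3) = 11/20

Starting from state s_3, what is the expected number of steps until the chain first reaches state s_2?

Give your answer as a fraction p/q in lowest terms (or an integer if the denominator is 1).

Answer: 60/11

Derivation:
Let h_i = expected steps to first reach s_2 from state i.
Boundary: h_s_2 = 0.
First-step equations for the other states:
  h_s_1 = 1 + 3/10*h_s_1 + 7/20*h_s_2 + 7/20*h_s_3
  h_s_3 = 1 + 7/20*h_s_1 + 1/10*h_s_2 + 11/20*h_s_3

Substituting h_s_2 = 0 and rearranging gives the linear system (I - Q) h = 1:
  [7/10, -7/20] . (h_s_1, h_s_3) = 1
  [-7/20, 9/20] . (h_s_1, h_s_3) = 1

Solving yields:
  h_s_1 = 320/77
  h_s_3 = 60/11

Starting state is s_3, so the expected hitting time is h_s_3 = 60/11.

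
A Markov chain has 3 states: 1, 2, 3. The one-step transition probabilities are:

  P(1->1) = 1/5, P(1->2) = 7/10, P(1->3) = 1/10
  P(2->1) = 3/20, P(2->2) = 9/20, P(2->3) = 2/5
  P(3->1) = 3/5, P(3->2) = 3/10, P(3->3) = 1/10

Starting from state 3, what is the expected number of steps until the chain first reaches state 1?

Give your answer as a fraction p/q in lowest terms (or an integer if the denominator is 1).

Answer: 34/15

Derivation:
Let h_i = expected steps to first reach 1 from state i.
Boundary: h_1 = 0.
First-step equations for the other states:
  h_2 = 1 + 3/20*h_1 + 9/20*h_2 + 2/5*h_3
  h_3 = 1 + 3/5*h_1 + 3/10*h_2 + 1/10*h_3

Substituting h_1 = 0 and rearranging gives the linear system (I - Q) h = 1:
  [11/20, -2/5] . (h_2, h_3) = 1
  [-3/10, 9/10] . (h_2, h_3) = 1

Solving yields:
  h_2 = 52/15
  h_3 = 34/15

Starting state is 3, so the expected hitting time is h_3 = 34/15.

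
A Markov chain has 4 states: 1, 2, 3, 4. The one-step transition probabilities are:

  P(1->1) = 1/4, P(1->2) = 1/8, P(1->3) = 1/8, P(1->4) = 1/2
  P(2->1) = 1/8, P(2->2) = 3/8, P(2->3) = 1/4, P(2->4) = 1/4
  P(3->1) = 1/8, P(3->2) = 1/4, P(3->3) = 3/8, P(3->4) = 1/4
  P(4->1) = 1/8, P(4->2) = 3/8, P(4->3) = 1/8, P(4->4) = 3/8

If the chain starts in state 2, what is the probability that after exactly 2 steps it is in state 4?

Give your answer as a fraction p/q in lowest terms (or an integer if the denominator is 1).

Computing P^2 by repeated multiplication:
P^1 =
  1: [1/4, 1/8, 1/8, 1/2]
  2: [1/8, 3/8, 1/4, 1/4]
  3: [1/8, 1/4, 3/8, 1/4]
  4: [1/8, 3/8, 1/8, 3/8]
P^2 =
  1: [5/32, 19/64, 11/64, 3/8]
  2: [9/64, 5/16, 15/64, 5/16]
  3: [9/64, 19/64, 1/4, 5/16]
  4: [9/64, 21/64, 13/64, 21/64]

(P^2)[2 -> 4] = 5/16

Answer: 5/16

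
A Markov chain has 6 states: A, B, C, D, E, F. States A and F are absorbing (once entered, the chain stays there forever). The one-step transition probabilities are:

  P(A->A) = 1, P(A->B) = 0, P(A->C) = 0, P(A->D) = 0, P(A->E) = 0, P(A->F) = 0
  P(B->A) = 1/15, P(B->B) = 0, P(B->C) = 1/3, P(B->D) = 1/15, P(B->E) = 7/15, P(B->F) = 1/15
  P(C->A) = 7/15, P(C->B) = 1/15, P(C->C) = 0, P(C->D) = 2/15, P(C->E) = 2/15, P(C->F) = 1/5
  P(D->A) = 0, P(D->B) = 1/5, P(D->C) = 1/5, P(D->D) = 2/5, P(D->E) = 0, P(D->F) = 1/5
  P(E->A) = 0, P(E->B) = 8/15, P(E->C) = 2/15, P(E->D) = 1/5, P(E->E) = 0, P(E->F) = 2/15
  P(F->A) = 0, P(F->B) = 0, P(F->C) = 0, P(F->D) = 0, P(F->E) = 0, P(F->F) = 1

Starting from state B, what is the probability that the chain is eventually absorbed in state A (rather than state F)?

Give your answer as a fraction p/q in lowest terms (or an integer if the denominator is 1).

Answer: 458/949

Derivation:
Let a_i = P(absorbed in A | start in state i).
Boundary conditions: a_A = 1, a_F = 0.
For each transient state i, a_i = sum_j P(i->j) * a_j:
  a_B = 1/15*a_A + 0*a_B + 1/3*a_C + 1/15*a_D + 7/15*a_E + 1/15*a_F
  a_C = 7/15*a_A + 1/15*a_B + 0*a_C + 2/15*a_D + 2/15*a_E + 1/5*a_F
  a_D = 0*a_A + 1/5*a_B + 1/5*a_C + 2/5*a_D + 0*a_E + 1/5*a_F
  a_E = 0*a_A + 8/15*a_B + 2/15*a_C + 1/5*a_D + 0*a_E + 2/15*a_F

Substituting a_A = 1 and a_F = 0, rearrange to (I - Q) a = r where r[i] = P(i -> A):
  [1, -1/3, -1/15, -7/15] . (a_B, a_C, a_D, a_E) = 1/15
  [-1/15, 1, -2/15, -2/15] . (a_B, a_C, a_D, a_E) = 7/15
  [-1/5, -1/5, 3/5, 0] . (a_B, a_C, a_D, a_E) = 0
  [-8/15, -2/15, -1/5, 1] . (a_B, a_C, a_D, a_E) = 0

Solving yields:
  a_B = 458/949
  a_C = 571/949
  a_D = 343/949
  a_E = 389/949

Starting state is B, so the absorption probability is a_B = 458/949.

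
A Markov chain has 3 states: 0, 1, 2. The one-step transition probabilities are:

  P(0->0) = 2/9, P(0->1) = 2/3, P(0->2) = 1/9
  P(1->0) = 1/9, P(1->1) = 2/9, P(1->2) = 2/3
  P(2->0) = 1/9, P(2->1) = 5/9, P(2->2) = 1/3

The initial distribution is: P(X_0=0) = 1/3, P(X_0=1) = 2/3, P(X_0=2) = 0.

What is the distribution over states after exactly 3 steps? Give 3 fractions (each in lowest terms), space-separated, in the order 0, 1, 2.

Propagating the distribution step by step (d_{t+1} = d_t * P):
d_0 = (0=1/3, 1=2/3, 2=0)
  d_1[0] = 1/3*2/9 + 2/3*1/9 + 0*1/9 = 4/27
  d_1[1] = 1/3*2/3 + 2/3*2/9 + 0*5/9 = 10/27
  d_1[2] = 1/3*1/9 + 2/3*2/3 + 0*1/3 = 13/27
d_1 = (0=4/27, 1=10/27, 2=13/27)
  d_2[0] = 4/27*2/9 + 10/27*1/9 + 13/27*1/9 = 31/243
  d_2[1] = 4/27*2/3 + 10/27*2/9 + 13/27*5/9 = 109/243
  d_2[2] = 4/27*1/9 + 10/27*2/3 + 13/27*1/3 = 103/243
d_2 = (0=31/243, 1=109/243, 2=103/243)
  d_3[0] = 31/243*2/9 + 109/243*1/9 + 103/243*1/9 = 274/2187
  d_3[1] = 31/243*2/3 + 109/243*2/9 + 103/243*5/9 = 919/2187
  d_3[2] = 31/243*1/9 + 109/243*2/3 + 103/243*1/3 = 994/2187
d_3 = (0=274/2187, 1=919/2187, 2=994/2187)

Answer: 274/2187 919/2187 994/2187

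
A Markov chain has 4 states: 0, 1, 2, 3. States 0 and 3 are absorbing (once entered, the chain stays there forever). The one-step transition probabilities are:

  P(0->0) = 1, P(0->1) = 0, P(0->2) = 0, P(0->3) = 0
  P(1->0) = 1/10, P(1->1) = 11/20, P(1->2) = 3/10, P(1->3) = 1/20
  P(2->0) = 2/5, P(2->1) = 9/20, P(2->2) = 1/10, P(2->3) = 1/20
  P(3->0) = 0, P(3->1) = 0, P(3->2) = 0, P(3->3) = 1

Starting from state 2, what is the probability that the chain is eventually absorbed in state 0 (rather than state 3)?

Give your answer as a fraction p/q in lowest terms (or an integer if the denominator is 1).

Let a_i = P(absorbed in 0 | start in state i).
Boundary conditions: a_0 = 1, a_3 = 0.
For each transient state i, a_i = sum_j P(i->j) * a_j:
  a_1 = 1/10*a_0 + 11/20*a_1 + 3/10*a_2 + 1/20*a_3
  a_2 = 2/5*a_0 + 9/20*a_1 + 1/10*a_2 + 1/20*a_3

Substituting a_0 = 1 and a_3 = 0, rearrange to (I - Q) a = r where r[i] = P(i -> 0):
  [9/20, -3/10] . (a_1, a_2) = 1/10
  [-9/20, 9/10] . (a_1, a_2) = 2/5

Solving yields:
  a_1 = 7/9
  a_2 = 5/6

Starting state is 2, so the absorption probability is a_2 = 5/6.

Answer: 5/6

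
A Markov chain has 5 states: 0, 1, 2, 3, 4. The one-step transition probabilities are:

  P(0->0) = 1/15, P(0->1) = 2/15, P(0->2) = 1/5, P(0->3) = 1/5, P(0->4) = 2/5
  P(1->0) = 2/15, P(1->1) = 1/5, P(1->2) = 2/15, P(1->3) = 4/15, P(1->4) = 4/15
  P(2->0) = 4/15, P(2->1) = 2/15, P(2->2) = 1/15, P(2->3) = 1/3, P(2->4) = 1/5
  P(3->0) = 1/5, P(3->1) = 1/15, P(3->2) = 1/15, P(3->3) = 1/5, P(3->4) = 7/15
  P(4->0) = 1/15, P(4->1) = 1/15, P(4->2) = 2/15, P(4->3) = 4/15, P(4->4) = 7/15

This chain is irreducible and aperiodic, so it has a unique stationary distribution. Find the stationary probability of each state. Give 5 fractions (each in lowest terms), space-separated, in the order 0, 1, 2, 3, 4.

The stationary distribution satisfies pi = pi * P, i.e.:
  pi_0 = 1/15*pi_0 + 2/15*pi_1 + 4/15*pi_2 + 1/5*pi_3 + 1/15*pi_4
  pi_1 = 2/15*pi_0 + 1/5*pi_1 + 2/15*pi_2 + 1/15*pi_3 + 1/15*pi_4
  pi_2 = 1/5*pi_0 + 2/15*pi_1 + 1/15*pi_2 + 1/15*pi_3 + 2/15*pi_4
  pi_3 = 1/5*pi_0 + 4/15*pi_1 + 1/3*pi_2 + 1/5*pi_3 + 4/15*pi_4
  pi_4 = 2/5*pi_0 + 4/15*pi_1 + 1/5*pi_2 + 7/15*pi_3 + 7/15*pi_4
with normalization: pi_0 + pi_1 + pi_2 + pi_3 + pi_4 = 1.

Using the first 4 balance equations plus normalization, the linear system A*pi = b is:
  [-14/15, 2/15, 4/15, 1/5, 1/15] . pi = 0
  [2/15, -4/5, 2/15, 1/15, 1/15] . pi = 0
  [1/5, 2/15, -14/15, 1/15, 2/15] . pi = 0
  [1/5, 4/15, 1/3, -4/5, 4/15] . pi = 0
  [1, 1, 1, 1, 1] . pi = 1

Solving yields:
  pi_0 = 3217/24784
  pi_1 = 1189/12392
  pi_2 = 2913/24784
  pi_3 = 6177/24784
  pi_4 = 10099/24784

Verification (pi * P):
  3217/24784*1/15 + 1189/12392*2/15 + 2913/24784*4/15 + 6177/24784*1/5 + 10099/24784*1/15 = 3217/24784 = pi_0  (ok)
  3217/24784*2/15 + 1189/12392*1/5 + 2913/24784*2/15 + 6177/24784*1/15 + 10099/24784*1/15 = 1189/12392 = pi_1  (ok)
  3217/24784*1/5 + 1189/12392*2/15 + 2913/24784*1/15 + 6177/24784*1/15 + 10099/24784*2/15 = 2913/24784 = pi_2  (ok)
  3217/24784*1/5 + 1189/12392*4/15 + 2913/24784*1/3 + 6177/24784*1/5 + 10099/24784*4/15 = 6177/24784 = pi_3  (ok)
  3217/24784*2/5 + 1189/12392*4/15 + 2913/24784*1/5 + 6177/24784*7/15 + 10099/24784*7/15 = 10099/24784 = pi_4  (ok)

Answer: 3217/24784 1189/12392 2913/24784 6177/24784 10099/24784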